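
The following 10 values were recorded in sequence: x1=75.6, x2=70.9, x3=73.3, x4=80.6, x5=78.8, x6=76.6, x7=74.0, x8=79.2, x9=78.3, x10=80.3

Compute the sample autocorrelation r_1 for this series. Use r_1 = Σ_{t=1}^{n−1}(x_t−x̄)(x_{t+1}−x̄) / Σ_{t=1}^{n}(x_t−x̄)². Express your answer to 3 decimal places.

0.255

Mean x̄ = (75.6 + 70.9 + 73.3 + 80.6 + 78.8 + 76.6 + 74.0 + 79.2 + 78.3 + 80.3)/10 = 76.7600
Numerator Σ_{t=1}^{9}(x_t−x̄)(x_{t+1}−x̄) = 24.2104
Denominator Σ(x_t−x̄)² = 95.0640
r_1 = 24.2104 / 95.0640 = 0.255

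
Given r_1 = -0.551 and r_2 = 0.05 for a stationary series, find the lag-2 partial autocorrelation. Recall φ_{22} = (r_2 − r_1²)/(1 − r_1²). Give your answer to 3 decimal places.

φ_{22} = (r_2 − r_1²) / (1 − r_1²)
r_1² = (-0.551)² = 0.303601
Numerator = 0.05 − 0.3036 = -0.2536; denominator = 1 − 0.3036 = 0.6964
φ_{22} = -0.2536 / 0.6964 = -0.364

-0.364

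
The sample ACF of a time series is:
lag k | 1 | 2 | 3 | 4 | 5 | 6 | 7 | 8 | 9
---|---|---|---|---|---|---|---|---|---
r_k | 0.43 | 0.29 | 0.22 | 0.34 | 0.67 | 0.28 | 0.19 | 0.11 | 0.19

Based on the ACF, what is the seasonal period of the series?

The largest autocorrelation is r_5 = 0.67; the remaining lags stay at or below 0.43. The elevated value at lag 1 (0.43), dropping to 0.29 at lag 2, reflects decaying short-term dependence rather than seasonality.
The dominant spike at lag 5 indicates a seasonal period of 5.

5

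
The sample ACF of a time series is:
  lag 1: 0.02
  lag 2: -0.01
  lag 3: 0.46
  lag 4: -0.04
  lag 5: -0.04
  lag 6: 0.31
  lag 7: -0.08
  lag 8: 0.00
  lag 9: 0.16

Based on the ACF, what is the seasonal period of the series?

The largest autocorrelation is r_3 = 0.46, with weaker echoes at lags 6 (0.31) and 9 (0.16); the remaining lags stay at or below 0.02.
The dominant spike at lag 3 indicates a seasonal period of 3.

3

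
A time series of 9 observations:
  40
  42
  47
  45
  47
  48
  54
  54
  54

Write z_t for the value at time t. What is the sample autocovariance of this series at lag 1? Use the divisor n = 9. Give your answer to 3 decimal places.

14.678

Mean z̄ = (40 + 42 + 47 + 45 + 47 + 48 + 54 + 54 + 54)/9 = 47.8889
Σ_{t=1}^{8}(z_t−z̄)(z_{t+1}−z̄) = 132.0988
γ_1 = 132.0988 / 9 = 14.678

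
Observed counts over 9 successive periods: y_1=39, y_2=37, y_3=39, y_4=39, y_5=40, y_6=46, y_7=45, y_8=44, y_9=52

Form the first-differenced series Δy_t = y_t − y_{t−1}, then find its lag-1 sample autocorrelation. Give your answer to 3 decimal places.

-0.278

First differences Δy: -2, 2, 0, 1, 6, -1, -1, 8
Mean of differences = 1.6250
Numerator Σ(Δy_t−Δȳ)(Δy_{t+1}−Δȳ) = -25.0156
Denominator Σ(Δy_t−Δȳ)² = 89.8750
r_1(Δy) = -25.0156 / 89.8750 = -0.278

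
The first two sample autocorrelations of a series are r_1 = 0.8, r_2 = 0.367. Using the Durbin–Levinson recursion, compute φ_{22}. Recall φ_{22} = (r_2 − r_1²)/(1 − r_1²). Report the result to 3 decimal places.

-0.758

φ_{22} = (r_2 − r_1²) / (1 − r_1²)
r_1² = (0.8)² = 0.64
Numerator = 0.367 − 0.6400 = -0.2730; denominator = 1 − 0.6400 = 0.3600
φ_{22} = -0.2730 / 0.3600 = -0.758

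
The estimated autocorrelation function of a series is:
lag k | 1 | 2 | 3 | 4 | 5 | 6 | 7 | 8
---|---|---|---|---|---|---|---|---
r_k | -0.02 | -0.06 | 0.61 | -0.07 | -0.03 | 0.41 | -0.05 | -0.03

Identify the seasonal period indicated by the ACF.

3

The largest autocorrelation is r_3 = 0.61, with a weaker echo at lag 6 (0.41); the remaining lags stay at or below -0.02.
The dominant spike at lag 3 indicates a seasonal period of 3.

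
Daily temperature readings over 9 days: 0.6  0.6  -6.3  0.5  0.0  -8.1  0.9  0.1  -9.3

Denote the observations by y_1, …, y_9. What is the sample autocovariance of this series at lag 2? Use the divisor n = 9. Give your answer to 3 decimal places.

Mean ȳ = (0.6 + 0.6 − 6.3 + 0.5 + 0.0 − 8.1 + 0.9 + 0.1 − 9.3)/9 = -2.3333
Σ_{t=1}^{7}(y_t−ȳ)(y_{t+2}−ȳ) = -57.9322
γ_2 = -57.9322 / 9 = -6.437

-6.437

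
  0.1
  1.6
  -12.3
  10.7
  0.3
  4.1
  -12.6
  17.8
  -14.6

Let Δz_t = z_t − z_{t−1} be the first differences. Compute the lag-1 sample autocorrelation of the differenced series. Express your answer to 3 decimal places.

-0.699

First differences Δz: 1.5, -13.9, 23.0, -10.4, 3.8, -16.7, 30.4, -32.4
Mean of differences = -1.8375
Numerator Σ(Δz_t−Δz̄)(Δz_{t+1}−Δz̄) = -2148.9789
Denominator Σ(Δz_t−Δz̄)² = 3072.8588
r_1(Δz) = -2148.9789 / 3072.8588 = -0.699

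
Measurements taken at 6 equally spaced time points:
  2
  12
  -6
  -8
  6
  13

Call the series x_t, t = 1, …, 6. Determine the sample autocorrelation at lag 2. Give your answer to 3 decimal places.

Mean x̄ = (2 + 12 − 6 − 8 + 6 + 13)/6 = 3.1667
Numerator Σ_{t=1}^{4}(x_t−x̄)(x_{t+2}−x̄) = -223.7222
Denominator Σ(x_t−x̄)² = 392.8333
r_2 = -223.7222 / 392.8333 = -0.570

-0.570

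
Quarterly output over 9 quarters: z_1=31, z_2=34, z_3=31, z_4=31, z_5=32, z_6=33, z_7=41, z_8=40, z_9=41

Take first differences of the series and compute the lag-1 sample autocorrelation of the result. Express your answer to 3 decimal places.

First differences Δz: 3, -3, 0, 1, 1, 8, -1, 1
Mean of differences = 1.2500
Numerator Σ(Δz_t−Δz̄)(Δz_{t+1}−Δz̄) = -18.0625
Denominator Σ(Δz_t−Δz̄)² = 73.5000
r_1(Δz) = -18.0625 / 73.5000 = -0.246

-0.246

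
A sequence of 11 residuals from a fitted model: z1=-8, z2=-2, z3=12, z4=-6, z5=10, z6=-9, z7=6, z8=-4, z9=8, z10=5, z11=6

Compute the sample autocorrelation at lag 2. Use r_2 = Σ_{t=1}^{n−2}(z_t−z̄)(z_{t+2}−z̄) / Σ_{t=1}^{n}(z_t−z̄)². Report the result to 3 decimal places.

0.397

Mean z̄ = (-8 − 2 + 12 − 6 + 10 − 9 + 6 − 4 + 8 + 5 + 6)/11 = 1.6364
Numerator Σ_{t=1}^{9}(z_t−z̄)(z_{t+2}−z̄) = 228.8264
Denominator Σ(z_t−z̄)² = 576.5455
r_2 = 228.8264 / 576.5455 = 0.397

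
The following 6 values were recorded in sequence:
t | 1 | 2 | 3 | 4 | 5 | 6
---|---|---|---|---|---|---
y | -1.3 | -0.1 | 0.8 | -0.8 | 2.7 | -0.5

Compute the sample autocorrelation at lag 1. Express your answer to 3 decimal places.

Mean ȳ = (-1.3 − 0.1 + 0.8 − 0.8 + 2.7 − 0.5)/6 = 0.1333
Deviations from mean: -1.4333, -0.2333, 0.6667, -0.9333, 2.5667, -0.6333
Σ(y_t−ȳ)(y_{t+1}−ȳ) = (0.3344) + (-0.1556) + (-0.6222) + (-2.3956) + (-1.6256) = -4.4644
Denominator Σ(y_t−ȳ)² = 10.4133
r_1 = -4.4644 / 10.4133 = -0.429

-0.429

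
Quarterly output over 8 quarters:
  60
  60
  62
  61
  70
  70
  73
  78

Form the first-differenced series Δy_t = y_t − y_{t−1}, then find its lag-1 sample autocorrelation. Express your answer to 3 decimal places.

-0.489

First differences Δy: 0, 2, -1, 9, 0, 3, 5
Mean of differences = 2.5714
Numerator Σ(Δy_t−Δȳ)(Δy_{t+1}−Δȳ) = -36.0408
Denominator Σ(Δy_t−Δȳ)² = 73.7143
r_1(Δy) = -36.0408 / 73.7143 = -0.489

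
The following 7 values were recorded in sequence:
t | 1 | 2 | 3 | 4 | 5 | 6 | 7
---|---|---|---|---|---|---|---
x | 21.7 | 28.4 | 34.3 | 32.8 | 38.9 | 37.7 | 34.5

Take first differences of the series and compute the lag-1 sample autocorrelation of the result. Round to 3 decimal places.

First differences Δx: 6.7, 5.9, -1.5, 6.1, -1.2, -3.2
Mean of differences = 2.1333
Numerator Σ(Δx_t−Δx̄)(Δx_{t+1}−Δx̄) = -6.3411
Denominator Σ(Δx_t−Δx̄)² = 103.5333
r_1(Δx) = -6.3411 / 103.5333 = -0.061

-0.061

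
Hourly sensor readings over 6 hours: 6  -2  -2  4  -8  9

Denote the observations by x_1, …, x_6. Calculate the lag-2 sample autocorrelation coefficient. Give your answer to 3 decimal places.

0.137

Mean x̄ = (6 − 2 − 2 + 4 − 8 + 9)/6 = 1.1667
Deviations from mean: 4.8333, -3.1667, -3.1667, 2.8333, -9.1667, 7.8333
Σ(x_t−x̄)(x_{t+2}−x̄) = (-15.3056) + (-8.9722) + (29.0278) + (22.1944) = 26.9444
Denominator Σ(x_t−x̄)² = 196.8333
r_2 = 26.9444 / 196.8333 = 0.137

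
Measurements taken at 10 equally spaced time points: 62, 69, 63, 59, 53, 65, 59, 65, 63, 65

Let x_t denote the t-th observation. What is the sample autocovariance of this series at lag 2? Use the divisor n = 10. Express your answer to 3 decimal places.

Mean x̄ = (62 + 69 + 63 + 59 + 53 + 65 + 59 + 65 + 63 + 65)/10 = 62.3000
Σ_{t=1}^{8}(x_t−x̄)(x_{t+2}−x̄) = 5.2200
γ_2 = 5.2200 / 10 = 0.522

0.522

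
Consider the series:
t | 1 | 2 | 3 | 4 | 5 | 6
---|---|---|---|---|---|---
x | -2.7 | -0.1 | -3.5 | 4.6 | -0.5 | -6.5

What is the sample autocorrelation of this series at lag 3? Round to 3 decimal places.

0.058

Mean x̄ = (-2.7 − 0.1 − 3.5 + 4.6 − 0.5 − 6.5)/6 = -1.4500
Σ(x_t−x̄)(x_{t+3}−x̄) = (-7.5625) + (1.2825) + (10.3525) = 4.0725
Denominator Σ(x_t−x̄)² = 70.5950
r_3 = 4.0725 / 70.5950 = 0.058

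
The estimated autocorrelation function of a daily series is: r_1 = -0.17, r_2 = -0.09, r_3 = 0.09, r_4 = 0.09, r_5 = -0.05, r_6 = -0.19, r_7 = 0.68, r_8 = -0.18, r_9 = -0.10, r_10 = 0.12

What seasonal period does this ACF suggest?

The largest autocorrelation is r_7 = 0.68; the remaining lags stay at or below 0.12.
The dominant spike at lag 7 indicates a seasonal period of 7.

7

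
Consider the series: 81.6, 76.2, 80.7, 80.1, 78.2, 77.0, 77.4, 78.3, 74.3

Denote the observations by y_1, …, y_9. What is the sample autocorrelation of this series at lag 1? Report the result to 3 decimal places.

Mean ȳ = (81.6 + 76.2 + 80.7 + 80.1 + 78.2 + 77.0 + 77.4 + 78.3 + 74.3)/9 = 78.2000
Numerator Σ_{t=1}^{8}(y_t−ȳ)(y_{t+1}−ȳ) = -6.5600
Denominator Σ(y_t−ȳ)² = 42.7200
r_1 = -6.5600 / 42.7200 = -0.154

-0.154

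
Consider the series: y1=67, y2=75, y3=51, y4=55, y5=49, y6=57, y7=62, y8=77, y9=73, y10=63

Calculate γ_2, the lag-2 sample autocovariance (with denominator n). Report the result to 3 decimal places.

Mean ȳ = (67 + 75 + 51 + 55 + 49 + 57 + 62 + 77 + 73 + 63)/10 = 62.9000
Σ_{t=1}^{8}(y_t−ȳ)(y_{t+2}−ȳ) = -10.7200
γ_2 = -10.7200 / 10 = -1.072

-1.072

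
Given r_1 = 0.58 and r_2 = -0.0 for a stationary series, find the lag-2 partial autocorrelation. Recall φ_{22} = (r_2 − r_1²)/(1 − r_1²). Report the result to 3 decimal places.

φ_{22} = (r_2 − r_1²) / (1 − r_1²)
r_1² = (0.58)² = 0.3364
Numerator = -0.0 − 0.3364 = -0.3364; denominator = 1 − 0.3364 = 0.6636
φ_{22} = -0.3364 / 0.6636 = -0.507

-0.507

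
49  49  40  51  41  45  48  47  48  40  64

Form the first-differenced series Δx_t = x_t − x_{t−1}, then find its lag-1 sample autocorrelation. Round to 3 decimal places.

-0.454

First differences Δx: 0, -9, 11, -10, 4, 3, -1, 1, -8, 24
Mean of differences = 1.5000
Numerator Σ(Δx_t−Δx̄)(Δx_{t+1}−Δx̄) = -429.7500
Denominator Σ(Δx_t−Δx̄)² = 946.5000
r_1(Δx) = -429.7500 / 946.5000 = -0.454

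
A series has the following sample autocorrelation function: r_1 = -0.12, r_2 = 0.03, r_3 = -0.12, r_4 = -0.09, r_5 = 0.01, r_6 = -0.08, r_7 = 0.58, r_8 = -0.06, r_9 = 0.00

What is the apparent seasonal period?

The largest autocorrelation is r_7 = 0.58; the remaining lags stay at or below 0.03.
The dominant spike at lag 7 indicates a seasonal period of 7.

7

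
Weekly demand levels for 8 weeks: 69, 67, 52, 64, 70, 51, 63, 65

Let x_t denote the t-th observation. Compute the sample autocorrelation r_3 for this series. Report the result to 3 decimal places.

Mean x̄ = (69 + 67 + 52 + 64 + 70 + 51 + 63 + 65)/8 = 62.6250
Deviations from mean: 6.3750, 4.3750, -10.6250, 1.3750, 7.3750, -11.6250, 0.3750, 2.3750
Σ(x_t−x̄)(x_{t+3}−x̄) = (8.7656) + (32.2656) + (123.5156) + (0.5156) + (17.5156) = 182.5781
Denominator Σ(x_t−x̄)² = 369.8750
r_3 = 182.5781 / 369.8750 = 0.494

0.494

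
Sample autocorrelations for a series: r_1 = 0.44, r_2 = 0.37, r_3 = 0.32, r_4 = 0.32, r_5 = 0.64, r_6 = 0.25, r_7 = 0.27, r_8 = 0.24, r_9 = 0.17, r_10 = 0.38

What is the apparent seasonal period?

5

The largest autocorrelation is r_5 = 0.64; the remaining lags stay at or below 0.44. The elevated value at lag 1 (0.44), dropping to 0.37 at lag 2, reflects decaying short-term dependence rather than seasonality.
The dominant spike at lag 5 indicates a seasonal period of 5.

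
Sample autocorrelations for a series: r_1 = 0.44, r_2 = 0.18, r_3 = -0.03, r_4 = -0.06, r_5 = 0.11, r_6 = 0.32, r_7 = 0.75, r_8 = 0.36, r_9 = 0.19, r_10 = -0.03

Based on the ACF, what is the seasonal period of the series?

7

The largest autocorrelation is r_7 = 0.75; the remaining lags stay at or below 0.44. The elevated value at lag 1 (0.44), dropping to 0.18 at lag 2, reflects decaying short-term dependence rather than seasonality.
The dominant spike at lag 7 indicates a seasonal period of 7.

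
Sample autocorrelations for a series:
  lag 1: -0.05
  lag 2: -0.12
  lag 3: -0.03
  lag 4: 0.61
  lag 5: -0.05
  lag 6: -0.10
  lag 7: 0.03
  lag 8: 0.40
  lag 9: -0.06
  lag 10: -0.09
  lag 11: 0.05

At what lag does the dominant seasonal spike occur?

4

The largest autocorrelation is r_4 = 0.61, with a weaker echo at lag 8 (0.40); the remaining lags stay at or below 0.05.
The dominant spike at lag 4 indicates a seasonal period of 4.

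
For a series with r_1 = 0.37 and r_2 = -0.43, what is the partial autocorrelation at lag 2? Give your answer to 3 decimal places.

-0.657

φ_{22} = (r_2 − r_1²) / (1 − r_1²)
r_1² = (0.37)² = 0.1369
Numerator = -0.43 − 0.1369 = -0.5669; denominator = 1 − 0.1369 = 0.8631
φ_{22} = -0.5669 / 0.8631 = -0.657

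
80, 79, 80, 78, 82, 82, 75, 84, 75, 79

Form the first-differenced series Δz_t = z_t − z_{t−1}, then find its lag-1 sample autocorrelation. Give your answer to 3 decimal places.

-0.769

First differences Δz: -1, 1, -2, 4, 0, -7, 9, -9, 4
Mean of differences = -0.1111
Numerator Σ(Δz_t−Δz̄)(Δz_{t+1}−Δz̄) = -191.4568
Denominator Σ(Δz_t−Δz̄)² = 248.8889
r_1(Δz) = -191.4568 / 248.8889 = -0.769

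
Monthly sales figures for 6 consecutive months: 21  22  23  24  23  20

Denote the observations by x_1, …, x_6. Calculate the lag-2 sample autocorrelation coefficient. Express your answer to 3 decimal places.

-0.421

Mean x̄ = (21 + 22 + 23 + 24 + 23 + 20)/6 = 22.1667
Deviations from mean: -1.1667, -0.1667, 0.8333, 1.8333, 0.8333, -2.1667
Σ(x_t−x̄)(x_{t+2}−x̄) = (-0.9722) + (-0.3056) + (0.6944) + (-3.9722) = -4.5556
Denominator Σ(x_t−x̄)² = 10.8333
r_2 = -4.5556 / 10.8333 = -0.421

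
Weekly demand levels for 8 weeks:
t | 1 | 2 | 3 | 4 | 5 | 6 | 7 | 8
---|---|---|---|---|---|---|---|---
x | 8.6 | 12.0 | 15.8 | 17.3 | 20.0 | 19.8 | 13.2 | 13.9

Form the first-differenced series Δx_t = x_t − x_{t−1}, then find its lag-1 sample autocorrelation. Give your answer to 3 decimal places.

0.229

First differences Δx: 3.4, 3.8, 1.5, 2.7, -0.2, -6.6, 0.7
Mean of differences = 0.7571
Numerator Σ(Δx_t−Δx̄)(Δx_{t+1}−Δx̄) = 17.3482
Denominator Σ(Δx_t−Δx̄)² = 75.6171
r_1(Δx) = 17.3482 / 75.6171 = 0.229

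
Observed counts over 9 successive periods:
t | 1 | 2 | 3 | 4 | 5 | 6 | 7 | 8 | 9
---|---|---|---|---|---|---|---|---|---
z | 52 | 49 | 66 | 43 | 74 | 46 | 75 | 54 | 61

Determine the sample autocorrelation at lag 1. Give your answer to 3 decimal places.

-0.763

Mean z̄ = (52 + 49 + 66 + 43 + 74 + 46 + 75 + 54 + 61)/9 = 57.7778
Numerator Σ_{t=1}^{8}(z_t−z̄)(z_{t+1}−z̄) = -853.8272
Denominator Σ(z_t−z̄)² = 1119.5556
r_1 = -853.8272 / 1119.5556 = -0.763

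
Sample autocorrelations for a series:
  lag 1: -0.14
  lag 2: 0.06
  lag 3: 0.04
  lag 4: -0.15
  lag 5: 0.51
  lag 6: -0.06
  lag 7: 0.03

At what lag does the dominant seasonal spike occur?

5

The largest autocorrelation is r_5 = 0.51; the remaining lags stay at or below 0.06.
The dominant spike at lag 5 indicates a seasonal period of 5.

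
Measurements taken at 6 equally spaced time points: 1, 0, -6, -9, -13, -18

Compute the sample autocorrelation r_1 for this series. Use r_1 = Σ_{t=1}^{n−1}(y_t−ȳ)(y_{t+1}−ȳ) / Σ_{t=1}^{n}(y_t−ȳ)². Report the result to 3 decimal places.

Mean ȳ = (1 + 0 − 6 − 9 − 13 − 18)/6 = -7.5000
Deviations from mean: 8.5000, 7.5000, 1.5000, -1.5000, -5.5000, -10.5000
Σ(y_t−ȳ)(y_{t+1}−ȳ) = (63.7500) + (11.2500) + (-2.2500) + (8.2500) + (57.7500) = 138.7500
Denominator Σ(y_t−ȳ)² = 273.5000
r_1 = 138.7500 / 273.5000 = 0.507

0.507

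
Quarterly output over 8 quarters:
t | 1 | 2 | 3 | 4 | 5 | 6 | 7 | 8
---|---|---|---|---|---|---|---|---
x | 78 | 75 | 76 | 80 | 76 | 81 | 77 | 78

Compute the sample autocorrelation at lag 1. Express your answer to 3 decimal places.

-0.411

Mean x̄ = (78 + 75 + 76 + 80 + 76 + 81 + 77 + 78)/8 = 77.6250
Deviations from mean: 0.3750, -2.6250, -1.6250, 2.3750, -1.6250, 3.3750, -0.6250, 0.3750
Numerator Σ_{t=1}^{7}(x_t−x̄)(x_{t+1}−x̄) = -12.2656
Denominator Σ(x_t−x̄)² = 29.8750
r_1 = -12.2656 / 29.8750 = -0.411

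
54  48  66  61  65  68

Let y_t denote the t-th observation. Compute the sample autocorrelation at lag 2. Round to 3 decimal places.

-0.041

Mean ȳ = (54 + 48 + 66 + 61 + 65 + 68)/6 = 60.3333
Deviations from mean: -6.3333, -12.3333, 5.6667, 0.6667, 4.6667, 7.6667
Σ(y_t−ȳ)(y_{t+2}−ȳ) = (-35.8889) + (-8.2222) + (26.4444) + (5.1111) = -12.5556
Denominator Σ(y_t−ȳ)² = 305.3333
r_2 = -12.5556 / 305.3333 = -0.041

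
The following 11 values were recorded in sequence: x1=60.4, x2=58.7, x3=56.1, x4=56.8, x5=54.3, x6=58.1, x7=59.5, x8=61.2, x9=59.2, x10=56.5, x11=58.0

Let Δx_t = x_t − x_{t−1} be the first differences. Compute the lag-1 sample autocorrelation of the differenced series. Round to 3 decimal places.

First differences Δx: -1.7, -2.6, 0.7, -2.5, 3.8, 1.4, 1.7, -2.0, -2.7, 1.5
Mean of differences = -0.2400
Numerator Σ(Δx_t−Δx̄)(Δx_{t+1}−Δx̄) = -3.5856
Denominator Σ(Δx_t−Δx̄)² = 48.6440
r_1(Δx) = -3.5856 / 48.6440 = -0.074

-0.074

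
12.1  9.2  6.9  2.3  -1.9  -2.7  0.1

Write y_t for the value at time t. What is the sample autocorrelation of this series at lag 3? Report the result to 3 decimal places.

-0.292

Mean ȳ = (12.1 + 9.2 + 6.9 + 2.3 − 1.9 − 2.7 + 0.1)/7 = 3.7143
Σ(y_t−ȳ)(y_{t+3}−ȳ) = (-11.8598) + (-30.7984) + (-20.4341) + (5.1116) = -57.9806
Denominator Σ(y_t−ȳ)² = 198.2886
r_3 = -57.9806 / 198.2886 = -0.292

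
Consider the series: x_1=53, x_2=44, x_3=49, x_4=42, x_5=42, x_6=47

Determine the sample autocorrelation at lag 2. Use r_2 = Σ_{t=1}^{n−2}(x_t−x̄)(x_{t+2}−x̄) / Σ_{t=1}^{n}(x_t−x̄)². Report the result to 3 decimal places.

0.138

Mean x̄ = (53 + 44 + 49 + 42 + 42 + 47)/6 = 46.1667
Σ(x_t−x̄)(x_{t+2}−x̄) = (19.3611) + (9.0278) + (-11.8056) + (-3.4722) = 13.1111
Denominator Σ(x_t−x̄)² = 94.8333
r_2 = 13.1111 / 94.8333 = 0.138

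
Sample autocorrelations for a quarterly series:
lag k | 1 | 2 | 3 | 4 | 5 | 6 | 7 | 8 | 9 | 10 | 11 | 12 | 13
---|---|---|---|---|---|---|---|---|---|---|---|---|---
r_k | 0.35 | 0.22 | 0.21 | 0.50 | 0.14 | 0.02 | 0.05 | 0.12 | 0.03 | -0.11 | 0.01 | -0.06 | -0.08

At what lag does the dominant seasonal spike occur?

4

The largest autocorrelation is r_4 = 0.50; the remaining lags stay at or below 0.35. The elevated value at lag 1 (0.35), dropping to 0.22 at lag 2, reflects decaying short-term dependence rather than seasonality.
The dominant spike at lag 4 indicates a seasonal period of 4.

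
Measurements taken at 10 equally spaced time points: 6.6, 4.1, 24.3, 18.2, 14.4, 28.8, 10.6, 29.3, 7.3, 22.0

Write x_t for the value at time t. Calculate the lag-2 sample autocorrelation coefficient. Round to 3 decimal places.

0.254

Mean x̄ = (6.6 + 4.1 + 24.3 + 18.2 + 14.4 + 28.8 + 10.6 + 29.3 + 7.3 + 22.0)/10 = 16.5600
Numerator Σ_{t=1}^{8}(x_t−x̄)(x_{t+2}−x̄) = 199.1368
Denominator Σ(x_t−x̄)² = 784.7040
r_2 = 199.1368 / 784.7040 = 0.254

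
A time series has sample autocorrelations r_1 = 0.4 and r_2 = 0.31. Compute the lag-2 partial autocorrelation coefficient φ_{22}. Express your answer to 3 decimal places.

φ_{22} = (r_2 − r_1²) / (1 − r_1²)
r_1² = (0.4)² = 0.16
Numerator = 0.31 − 0.1600 = 0.1500; denominator = 1 − 0.1600 = 0.8400
φ_{22} = 0.1500 / 0.8400 = 0.179

0.179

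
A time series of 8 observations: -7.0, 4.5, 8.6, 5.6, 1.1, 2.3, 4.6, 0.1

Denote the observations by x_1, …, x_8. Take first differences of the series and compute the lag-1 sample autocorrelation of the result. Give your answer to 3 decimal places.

0.173

First differences Δx: 11.5, 4.1, -3.0, -4.5, 1.2, 2.3, -4.5
Mean of differences = 1.0143
Numerator Σ(Δx_t−Δx̄)(Δx_{t+1}−Δx̄) = 34.2298
Denominator Σ(Δx_t−Δx̄)² = 198.0886
r_1(Δx) = 34.2298 / 198.0886 = 0.173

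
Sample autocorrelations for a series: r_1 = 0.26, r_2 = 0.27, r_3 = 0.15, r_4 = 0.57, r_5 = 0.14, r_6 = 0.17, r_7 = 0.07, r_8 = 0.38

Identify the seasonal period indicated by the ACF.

The largest autocorrelation is r_4 = 0.57, with a weaker echo at lag 8 (0.38); the remaining lags stay at or below 0.27.
The dominant spike at lag 4 indicates a seasonal period of 4.

4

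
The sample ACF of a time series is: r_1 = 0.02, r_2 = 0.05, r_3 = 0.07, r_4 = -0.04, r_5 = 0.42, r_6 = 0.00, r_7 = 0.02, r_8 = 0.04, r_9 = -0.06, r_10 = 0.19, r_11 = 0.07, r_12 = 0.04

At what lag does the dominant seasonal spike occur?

5

The largest autocorrelation is r_5 = 0.42, with a weaker echo at lag 10 (0.19); the remaining lags stay at or below 0.07.
The dominant spike at lag 5 indicates a seasonal period of 5.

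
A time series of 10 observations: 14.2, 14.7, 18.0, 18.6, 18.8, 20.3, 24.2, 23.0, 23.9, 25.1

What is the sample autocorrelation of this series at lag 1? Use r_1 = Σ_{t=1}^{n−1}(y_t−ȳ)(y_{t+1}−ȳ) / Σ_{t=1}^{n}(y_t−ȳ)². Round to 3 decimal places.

Mean ȳ = (14.2 + 14.7 + 18.0 + 18.6 + 18.8 + 20.3 + 24.2 + 23.0 + 23.9 + 25.1)/10 = 20.0800
Numerator Σ_{t=1}^{9}(y_t−ȳ)(y_{t+1}−ȳ) = 90.7836
Denominator Σ(y_t−ȳ)² = 137.0160
r_1 = 90.7836 / 137.0160 = 0.663

0.663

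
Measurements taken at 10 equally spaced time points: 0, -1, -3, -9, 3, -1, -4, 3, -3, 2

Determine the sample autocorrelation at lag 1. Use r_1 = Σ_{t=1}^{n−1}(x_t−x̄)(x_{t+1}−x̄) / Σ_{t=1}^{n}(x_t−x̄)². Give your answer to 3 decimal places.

Mean x̄ = (0 − 1 − 3 − 9 + 3 − 1 − 4 + 3 − 3 + 2)/10 = -1.3000
Numerator Σ_{t=1}^{9}(x_t−x̄)(x_{t+1}−x̄) = -44.1900
Denominator Σ(x_t−x̄)² = 122.1000
r_1 = -44.1900 / 122.1000 = -0.362

-0.362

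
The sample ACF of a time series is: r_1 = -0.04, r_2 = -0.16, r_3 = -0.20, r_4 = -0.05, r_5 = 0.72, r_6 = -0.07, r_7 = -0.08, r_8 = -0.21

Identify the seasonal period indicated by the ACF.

The largest autocorrelation is r_5 = 0.72; the remaining lags stay at or below -0.04.
The dominant spike at lag 5 indicates a seasonal period of 5.

5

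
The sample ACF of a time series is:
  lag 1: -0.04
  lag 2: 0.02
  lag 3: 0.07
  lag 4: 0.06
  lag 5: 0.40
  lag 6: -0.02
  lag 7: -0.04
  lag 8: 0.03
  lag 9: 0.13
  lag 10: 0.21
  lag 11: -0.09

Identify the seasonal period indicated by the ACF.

5

The largest autocorrelation is r_5 = 0.40, with a weaker echo at lag 10 (0.21); the remaining lags stay at or below 0.13.
The dominant spike at lag 5 indicates a seasonal period of 5.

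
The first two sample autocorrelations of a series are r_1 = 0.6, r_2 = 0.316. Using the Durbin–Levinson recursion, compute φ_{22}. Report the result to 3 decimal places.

-0.069

φ_{22} = (r_2 − r_1²) / (1 − r_1²)
r_1² = (0.6)² = 0.36
Numerator = 0.316 − 0.3600 = -0.0440; denominator = 1 − 0.3600 = 0.6400
φ_{22} = -0.0440 / 0.6400 = -0.069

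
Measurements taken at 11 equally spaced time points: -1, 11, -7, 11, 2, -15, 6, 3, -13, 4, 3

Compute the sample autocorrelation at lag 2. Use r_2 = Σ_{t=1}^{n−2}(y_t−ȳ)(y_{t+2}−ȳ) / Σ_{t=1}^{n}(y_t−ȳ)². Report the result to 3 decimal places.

-0.243

Mean ȳ = (-1 + 11 − 7 + 11 + 2 − 15 + 6 + 3 − 13 + 4 + 3)/11 = 0.3636
Numerator Σ_{t=1}^{9}(y_t−ȳ)(y_{t+2}−ȳ) = -184.5372
Denominator Σ(y_t−ȳ)² = 758.5455
r_2 = -184.5372 / 758.5455 = -0.243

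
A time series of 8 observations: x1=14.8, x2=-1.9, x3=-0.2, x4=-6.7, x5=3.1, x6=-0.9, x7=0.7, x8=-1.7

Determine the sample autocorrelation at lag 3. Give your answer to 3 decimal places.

-0.415

Mean x̄ = (14.8 − 1.9 − 0.2 − 6.7 + 3.1 − 0.9 + 0.7 − 1.7)/8 = 0.9000
Σ(x_t−x̄)(x_{t+3}−x̄) = (-105.6400) + (-6.1600) + (1.9800) + (1.5200) + (-5.7200) = -114.0200
Denominator Σ(x_t−x̄)² = 274.9000
r_3 = -114.0200 / 274.9000 = -0.415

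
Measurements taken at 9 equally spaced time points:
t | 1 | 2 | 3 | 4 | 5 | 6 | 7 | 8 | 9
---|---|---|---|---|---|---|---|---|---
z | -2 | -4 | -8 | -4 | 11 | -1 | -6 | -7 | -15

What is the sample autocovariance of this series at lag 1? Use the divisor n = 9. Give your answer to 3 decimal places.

Mean z̄ = (-2 − 4 − 8 − 4 + 11 − 1 − 6 − 7 − 15)/9 = -4.0000
Σ_{t=1}^{8}(z_t−z̄)(z_{t+1}−z̄) = 78.0000
γ_1 = 78.0000 / 9 = 8.667

8.667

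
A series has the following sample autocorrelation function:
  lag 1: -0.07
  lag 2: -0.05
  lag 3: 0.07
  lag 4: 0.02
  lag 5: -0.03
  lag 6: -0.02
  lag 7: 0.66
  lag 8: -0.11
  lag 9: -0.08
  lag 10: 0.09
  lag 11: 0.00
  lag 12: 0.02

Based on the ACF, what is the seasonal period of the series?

7

The largest autocorrelation is r_7 = 0.66; the remaining lags stay at or below 0.09.
The dominant spike at lag 7 indicates a seasonal period of 7.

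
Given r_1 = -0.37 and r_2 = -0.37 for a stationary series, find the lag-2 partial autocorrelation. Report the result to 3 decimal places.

-0.587

φ_{22} = (r_2 − r_1²) / (1 − r_1²)
r_1² = (-0.37)² = 0.1369
Numerator = -0.37 − 0.1369 = -0.5069; denominator = 1 − 0.1369 = 0.8631
φ_{22} = -0.5069 / 0.8631 = -0.587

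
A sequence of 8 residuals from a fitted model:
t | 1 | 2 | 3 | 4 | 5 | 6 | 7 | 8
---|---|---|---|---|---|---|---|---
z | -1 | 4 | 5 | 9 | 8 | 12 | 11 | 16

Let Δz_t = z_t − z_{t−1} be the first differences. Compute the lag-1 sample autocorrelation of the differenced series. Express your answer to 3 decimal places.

-0.707

First differences Δz: 5, 1, 4, -1, 4, -1, 5
Mean of differences = 2.4286
Numerator Σ(Δz_t−Δz̄)(Δz_{t+1}−Δz̄) = -30.8980
Denominator Σ(Δz_t−Δz̄)² = 43.7143
r_1(Δz) = -30.8980 / 43.7143 = -0.707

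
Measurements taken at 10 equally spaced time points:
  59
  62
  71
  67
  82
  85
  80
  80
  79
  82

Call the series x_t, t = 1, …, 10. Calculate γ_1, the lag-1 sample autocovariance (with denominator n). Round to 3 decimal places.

Mean x̄ = (59 + 62 + 71 + 67 + 82 + 85 + 80 + 80 + 79 + 82)/10 = 74.7000
Σ_{t=1}^{9}(x_t−x̄)(x_{t+1}−x̄) = 430.7100
γ_1 = 430.7100 / 10 = 43.071

43.071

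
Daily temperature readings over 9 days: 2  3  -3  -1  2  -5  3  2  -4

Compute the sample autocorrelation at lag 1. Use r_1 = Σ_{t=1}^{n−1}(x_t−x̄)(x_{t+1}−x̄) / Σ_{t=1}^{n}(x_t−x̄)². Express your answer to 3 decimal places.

-0.357

Mean x̄ = (2 + 3 − 3 − 1 + 2 − 5 + 3 + 2 − 4)/9 = -0.1111
Numerator Σ_{t=1}^{8}(x_t−x̄)(x_{t+1}−x̄) = -28.9012
Denominator Σ(x_t−x̄)² = 80.8889
r_1 = -28.9012 / 80.8889 = -0.357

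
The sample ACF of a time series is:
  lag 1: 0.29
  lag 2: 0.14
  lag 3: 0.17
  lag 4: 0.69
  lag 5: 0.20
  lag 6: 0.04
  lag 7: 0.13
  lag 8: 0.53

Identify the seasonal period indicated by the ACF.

4

The largest autocorrelation is r_4 = 0.69, with a weaker echo at lag 8 (0.53); the remaining lags stay at or below 0.29. The elevated value at lag 1 (0.29), dropping to 0.14 at lag 2, reflects decaying short-term dependence rather than seasonality.
The dominant spike at lag 4 indicates a seasonal period of 4.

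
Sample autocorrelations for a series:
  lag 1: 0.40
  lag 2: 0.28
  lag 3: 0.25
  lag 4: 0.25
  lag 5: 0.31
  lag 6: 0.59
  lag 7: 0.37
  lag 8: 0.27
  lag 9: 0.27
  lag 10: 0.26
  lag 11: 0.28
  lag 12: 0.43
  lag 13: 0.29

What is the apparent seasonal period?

The largest autocorrelation is r_6 = 0.59, with a weaker echo at lag 12 (0.43); the remaining lags stay at or below 0.40. The elevated value at lag 1 (0.40), dropping to 0.28 at lag 2, reflects decaying short-term dependence rather than seasonality.
The dominant spike at lag 6 indicates a seasonal period of 6.

6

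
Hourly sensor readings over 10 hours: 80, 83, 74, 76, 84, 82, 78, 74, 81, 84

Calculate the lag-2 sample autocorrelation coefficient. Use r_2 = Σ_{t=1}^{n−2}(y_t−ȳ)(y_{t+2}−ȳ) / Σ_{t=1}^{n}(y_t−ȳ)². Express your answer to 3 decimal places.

Mean ȳ = (80 + 83 + 74 + 76 + 84 + 82 + 78 + 74 + 81 + 84)/10 = 79.6000
Numerator Σ_{t=1}^{8}(y_t−ȳ)(y_{t+2}−ȳ) = -95.1200
Denominator Σ(y_t−ȳ)² = 136.4000
r_2 = -95.1200 / 136.4000 = -0.697

-0.697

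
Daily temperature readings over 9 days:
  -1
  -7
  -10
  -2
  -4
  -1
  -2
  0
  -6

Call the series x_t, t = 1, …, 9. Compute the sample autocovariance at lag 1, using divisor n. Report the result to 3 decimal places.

Mean x̄ = (-1 − 7 − 10 − 2 − 4 − 1 − 2 + 0 − 6)/9 = -3.6667
Σ_{t=1}^{8}(x_t−x̄)(x_{t+1}−x̄) = 2.2222
γ_1 = 2.2222 / 9 = 0.247

0.247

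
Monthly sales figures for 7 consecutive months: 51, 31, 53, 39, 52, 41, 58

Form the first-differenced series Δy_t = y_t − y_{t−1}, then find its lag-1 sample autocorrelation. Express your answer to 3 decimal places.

-0.771

First differences Δy: -20, 22, -14, 13, -11, 17
Mean of differences = 1.1667
Numerator Σ(Δy_t−Δȳ)(Δy_{t+1}−Δȳ) = -1273.0278
Denominator Σ(Δy_t−Δȳ)² = 1650.8333
r_1(Δy) = -1273.0278 / 1650.8333 = -0.771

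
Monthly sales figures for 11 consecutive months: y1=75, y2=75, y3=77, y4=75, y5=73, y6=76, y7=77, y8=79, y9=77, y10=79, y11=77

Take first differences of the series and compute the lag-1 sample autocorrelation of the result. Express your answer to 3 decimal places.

-0.368

First differences Δy: 0, 2, -2, -2, 3, 1, 2, -2, 2, -2
Mean of differences = 0.2000
Numerator Σ(Δy_t−Δȳ)(Δy_{t+1}−Δȳ) = -13.8400
Denominator Σ(Δy_t−Δȳ)² = 37.6000
r_1(Δy) = -13.8400 / 37.6000 = -0.368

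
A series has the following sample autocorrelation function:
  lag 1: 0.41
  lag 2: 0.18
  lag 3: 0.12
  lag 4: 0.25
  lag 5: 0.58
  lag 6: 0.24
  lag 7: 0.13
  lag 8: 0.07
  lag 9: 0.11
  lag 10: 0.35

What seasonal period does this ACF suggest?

5

The largest autocorrelation is r_5 = 0.58; the remaining lags stay at or below 0.41. The elevated value at lag 1 (0.41), dropping to 0.18 at lag 2, reflects decaying short-term dependence rather than seasonality.
The dominant spike at lag 5 indicates a seasonal period of 5.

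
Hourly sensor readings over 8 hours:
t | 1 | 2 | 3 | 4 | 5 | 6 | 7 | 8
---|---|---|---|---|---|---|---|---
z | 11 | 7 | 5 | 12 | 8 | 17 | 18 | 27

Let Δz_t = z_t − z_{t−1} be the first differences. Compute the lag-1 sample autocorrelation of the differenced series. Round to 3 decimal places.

-0.390

First differences Δz: -4, -2, 7, -4, 9, 1, 9
Mean of differences = 2.2857
Numerator Σ(Δz_t−Δz̄)(Δz_{t+1}−Δz̄) = -82.3673
Denominator Σ(Δz_t−Δz̄)² = 211.4286
r_1(Δz) = -82.3673 / 211.4286 = -0.390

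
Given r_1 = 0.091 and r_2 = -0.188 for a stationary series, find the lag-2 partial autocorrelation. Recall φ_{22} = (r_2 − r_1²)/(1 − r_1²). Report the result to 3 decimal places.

φ_{22} = (r_2 − r_1²) / (1 − r_1²)
r_1² = (0.091)² = 0.008281
Numerator = -0.188 − 0.0083 = -0.1963; denominator = 1 − 0.0083 = 0.9917
φ_{22} = -0.1963 / 0.9917 = -0.198

-0.198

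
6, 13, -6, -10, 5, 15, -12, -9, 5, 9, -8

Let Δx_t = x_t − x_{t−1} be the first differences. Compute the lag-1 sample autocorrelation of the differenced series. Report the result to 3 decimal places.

First differences Δx: 7, -19, -4, 15, 10, -27, 3, 14, 4, -17
Mean of differences = -1.4000
Numerator Σ(Δx_t−Δx̄)(Δx_{t+1}−Δx̄) = -295.5600
Denominator Σ(Δx_t−Δx̄)² = 1970.4000
r_1(Δx) = -295.5600 / 1970.4000 = -0.150

-0.150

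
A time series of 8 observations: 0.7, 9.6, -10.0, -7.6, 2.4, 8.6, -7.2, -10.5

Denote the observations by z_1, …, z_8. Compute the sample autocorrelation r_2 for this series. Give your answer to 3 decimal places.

Mean z̄ = (0.7 + 9.6 − 10.0 − 7.6 + 2.4 + 8.6 − 7.2 − 10.5)/8 = -1.7500
Deviations from mean: 2.4500, 11.3500, -8.2500, -5.8500, 4.1500, 10.3500, -5.4500, -8.7500
Σ(z_t−z̄)(z_{t+2}−z̄) = (-20.2125) + (-66.3975) + (-34.2375) + (-60.5475) + (-22.6175) + (-90.5625) = -294.5750
Denominator Σ(z_t−z̄)² = 467.7200
r_2 = -294.5750 / 467.7200 = -0.630

-0.630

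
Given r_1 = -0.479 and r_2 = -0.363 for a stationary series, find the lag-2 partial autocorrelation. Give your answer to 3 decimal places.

φ_{22} = (r_2 − r_1²) / (1 − r_1²)
r_1² = (-0.479)² = 0.229441
Numerator = -0.363 − 0.2294 = -0.5924; denominator = 1 − 0.2294 = 0.7706
φ_{22} = -0.5924 / 0.7706 = -0.769

-0.769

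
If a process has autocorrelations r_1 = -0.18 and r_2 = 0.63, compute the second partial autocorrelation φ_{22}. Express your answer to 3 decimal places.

φ_{22} = (r_2 − r_1²) / (1 − r_1²)
r_1² = (-0.18)² = 0.0324
Numerator = 0.63 − 0.0324 = 0.5976; denominator = 1 − 0.0324 = 0.9676
φ_{22} = 0.5976 / 0.9676 = 0.618

0.618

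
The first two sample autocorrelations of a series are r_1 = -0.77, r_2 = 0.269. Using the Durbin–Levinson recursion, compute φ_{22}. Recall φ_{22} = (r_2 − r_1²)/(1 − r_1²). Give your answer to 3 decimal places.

φ_{22} = (r_2 − r_1²) / (1 − r_1²)
r_1² = (-0.77)² = 0.5929
Numerator = 0.269 − 0.5929 = -0.3239; denominator = 1 − 0.5929 = 0.4071
φ_{22} = -0.3239 / 0.4071 = -0.796

-0.796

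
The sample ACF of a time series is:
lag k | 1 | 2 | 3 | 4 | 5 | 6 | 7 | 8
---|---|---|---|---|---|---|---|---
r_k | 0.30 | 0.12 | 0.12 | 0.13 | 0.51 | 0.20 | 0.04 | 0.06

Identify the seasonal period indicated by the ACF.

The largest autocorrelation is r_5 = 0.51; the remaining lags stay at or below 0.30. The elevated value at lag 1 (0.30), dropping to 0.12 at lag 2, reflects decaying short-term dependence rather than seasonality.
The dominant spike at lag 5 indicates a seasonal period of 5.

5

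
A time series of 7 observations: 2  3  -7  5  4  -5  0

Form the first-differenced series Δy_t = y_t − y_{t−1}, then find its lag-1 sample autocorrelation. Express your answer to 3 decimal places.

-0.515

First differences Δy: 1, -10, 12, -1, -9, 5
Mean of differences = -0.3333
Numerator Σ(Δy_t−Δȳ)(Δy_{t+1}−Δȳ) = -180.7778
Denominator Σ(Δy_t−Δȳ)² = 351.3333
r_1(Δy) = -180.7778 / 351.3333 = -0.515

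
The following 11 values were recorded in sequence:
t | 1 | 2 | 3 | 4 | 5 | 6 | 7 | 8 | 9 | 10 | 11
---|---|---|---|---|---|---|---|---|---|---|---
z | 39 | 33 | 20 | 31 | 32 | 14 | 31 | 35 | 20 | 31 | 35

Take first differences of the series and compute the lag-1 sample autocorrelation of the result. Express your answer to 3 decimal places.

First differences Δz: -6, -13, 11, 1, -18, 17, 4, -15, 11, 4
Mean of differences = -0.4000
Numerator Σ(Δz_t−Δz̄)(Δz_{t+1}−Δz̄) = -491.9600
Denominator Σ(Δz_t−Δz̄)² = 1316.4000
r_1(Δz) = -491.9600 / 1316.4000 = -0.374

-0.374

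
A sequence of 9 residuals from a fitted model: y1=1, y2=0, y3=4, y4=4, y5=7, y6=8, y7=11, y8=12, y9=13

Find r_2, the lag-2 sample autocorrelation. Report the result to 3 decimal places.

0.358

Mean ȳ = (1 + 0 + 4 + 4 + 7 + 8 + 11 + 12 + 13)/9 = 6.6667
Σ(y_t−ȳ)(y_{t+2}−ȳ) = (15.1111) + (17.7778) + (-0.8889) + (-3.5556) + (1.4444) + (7.1111) + (27.4444) = 64.4444
Denominator Σ(y_t−ȳ)² = 180.0000
r_2 = 64.4444 / 180.0000 = 0.358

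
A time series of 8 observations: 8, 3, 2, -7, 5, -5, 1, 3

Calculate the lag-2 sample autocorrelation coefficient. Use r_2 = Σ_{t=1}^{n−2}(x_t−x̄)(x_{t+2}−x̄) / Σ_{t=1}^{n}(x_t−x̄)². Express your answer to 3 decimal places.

0.191

Mean x̄ = (8 + 3 + 2 − 7 + 5 − 5 + 1 + 3)/8 = 1.2500
Deviations from mean: 6.7500, 1.7500, 0.7500, -8.2500, 3.7500, -6.2500, -0.2500, 1.7500
Σ(x_t−x̄)(x_{t+2}−x̄) = (5.0625) + (-14.4375) + (2.8125) + (51.5625) + (-0.9375) + (-10.9375) = 33.1250
Denominator Σ(x_t−x̄)² = 173.5000
r_2 = 33.1250 / 173.5000 = 0.191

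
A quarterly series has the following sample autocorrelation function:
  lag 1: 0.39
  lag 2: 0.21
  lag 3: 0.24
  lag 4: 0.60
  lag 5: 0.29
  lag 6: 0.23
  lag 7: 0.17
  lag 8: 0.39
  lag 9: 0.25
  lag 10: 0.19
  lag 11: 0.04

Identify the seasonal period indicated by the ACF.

The largest autocorrelation is r_4 = 0.60; the remaining lags stay at or below 0.39. The elevated value at lag 1 (0.39), dropping to 0.21 at lag 2, reflects decaying short-term dependence rather than seasonality.
The dominant spike at lag 4 indicates a seasonal period of 4.

4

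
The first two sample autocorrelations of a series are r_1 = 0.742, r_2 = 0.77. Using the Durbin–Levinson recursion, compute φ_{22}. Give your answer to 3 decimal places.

0.488

φ_{22} = (r_2 − r_1²) / (1 − r_1²)
r_1² = (0.742)² = 0.550564
Numerator = 0.77 − 0.5506 = 0.2194; denominator = 1 − 0.5506 = 0.4494
φ_{22} = 0.2194 / 0.4494 = 0.488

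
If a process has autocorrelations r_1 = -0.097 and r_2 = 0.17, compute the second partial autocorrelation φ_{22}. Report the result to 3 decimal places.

φ_{22} = (r_2 − r_1²) / (1 − r_1²)
r_1² = (-0.097)² = 0.009409
Numerator = 0.17 − 0.0094 = 0.1606; denominator = 1 − 0.0094 = 0.9906
φ_{22} = 0.1606 / 0.9906 = 0.162

0.162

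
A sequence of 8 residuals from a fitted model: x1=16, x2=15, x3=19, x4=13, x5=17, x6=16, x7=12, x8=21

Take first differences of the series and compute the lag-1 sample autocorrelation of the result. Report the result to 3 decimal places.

First differences Δx: -1, 4, -6, 4, -1, -4, 9
Mean of differences = 0.7143
Numerator Σ(Δx_t−Δx̄)(Δx_{t+1}−Δx̄) = -86.3673
Denominator Σ(Δx_t−Δx̄)² = 163.4286
r_1(Δx) = -86.3673 / 163.4286 = -0.528

-0.528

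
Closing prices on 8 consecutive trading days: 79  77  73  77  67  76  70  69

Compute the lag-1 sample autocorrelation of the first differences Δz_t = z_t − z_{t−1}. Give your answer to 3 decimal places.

-0.826

First differences Δz: -2, -4, 4, -10, 9, -6, -1
Mean of differences = -1.4286
Numerator Σ(Δz_t−Δz̄)(Δz_{t+1}−Δz̄) = -198.0408
Denominator Σ(Δz_t−Δz̄)² = 239.7143
r_1(Δz) = -198.0408 / 239.7143 = -0.826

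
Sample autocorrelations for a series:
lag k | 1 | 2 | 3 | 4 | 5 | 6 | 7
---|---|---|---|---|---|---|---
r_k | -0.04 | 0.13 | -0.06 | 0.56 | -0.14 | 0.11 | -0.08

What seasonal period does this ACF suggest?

The largest autocorrelation is r_4 = 0.56; the remaining lags stay at or below 0.13.
The dominant spike at lag 4 indicates a seasonal period of 4.

4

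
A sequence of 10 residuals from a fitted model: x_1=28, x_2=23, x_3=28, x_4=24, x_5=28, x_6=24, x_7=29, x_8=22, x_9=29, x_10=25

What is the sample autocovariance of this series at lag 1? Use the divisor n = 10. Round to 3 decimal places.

-5.700

Mean x̄ = (28 + 23 + 28 + 24 + 28 + 24 + 29 + 22 + 29 + 25)/10 = 26.0000
Σ_{t=1}^{9}(x_t−x̄)(x_{t+1}−x̄) = -57.0000
γ_1 = -57.0000 / 10 = -5.700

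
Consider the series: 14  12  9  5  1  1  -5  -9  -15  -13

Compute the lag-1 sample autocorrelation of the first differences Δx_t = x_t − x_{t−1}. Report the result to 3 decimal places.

First differences Δx: -2, -3, -4, -4, 0, -6, -4, -6, 2
Mean of differences = -3.0000
Numerator Σ(Δx_t−Δx̄)(Δx_{t+1}−Δx̄) = -20.0000
Denominator Σ(Δx_t−Δx̄)² = 56.0000
r_1(Δx) = -20.0000 / 56.0000 = -0.357

-0.357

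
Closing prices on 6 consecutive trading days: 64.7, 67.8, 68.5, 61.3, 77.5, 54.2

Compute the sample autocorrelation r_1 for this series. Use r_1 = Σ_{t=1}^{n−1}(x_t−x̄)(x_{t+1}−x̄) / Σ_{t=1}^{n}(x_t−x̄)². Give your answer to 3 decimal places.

Mean x̄ = (64.7 + 67.8 + 68.5 + 61.3 + 77.5 + 54.2)/6 = 65.6667
Numerator Σ_{t=1}^{5}(x_t−x̄)(x_{t+1}−x̄) = -195.7511
Denominator Σ(x_t−x̄)² = 304.0933
r_1 = -195.7511 / 304.0933 = -0.644

-0.644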